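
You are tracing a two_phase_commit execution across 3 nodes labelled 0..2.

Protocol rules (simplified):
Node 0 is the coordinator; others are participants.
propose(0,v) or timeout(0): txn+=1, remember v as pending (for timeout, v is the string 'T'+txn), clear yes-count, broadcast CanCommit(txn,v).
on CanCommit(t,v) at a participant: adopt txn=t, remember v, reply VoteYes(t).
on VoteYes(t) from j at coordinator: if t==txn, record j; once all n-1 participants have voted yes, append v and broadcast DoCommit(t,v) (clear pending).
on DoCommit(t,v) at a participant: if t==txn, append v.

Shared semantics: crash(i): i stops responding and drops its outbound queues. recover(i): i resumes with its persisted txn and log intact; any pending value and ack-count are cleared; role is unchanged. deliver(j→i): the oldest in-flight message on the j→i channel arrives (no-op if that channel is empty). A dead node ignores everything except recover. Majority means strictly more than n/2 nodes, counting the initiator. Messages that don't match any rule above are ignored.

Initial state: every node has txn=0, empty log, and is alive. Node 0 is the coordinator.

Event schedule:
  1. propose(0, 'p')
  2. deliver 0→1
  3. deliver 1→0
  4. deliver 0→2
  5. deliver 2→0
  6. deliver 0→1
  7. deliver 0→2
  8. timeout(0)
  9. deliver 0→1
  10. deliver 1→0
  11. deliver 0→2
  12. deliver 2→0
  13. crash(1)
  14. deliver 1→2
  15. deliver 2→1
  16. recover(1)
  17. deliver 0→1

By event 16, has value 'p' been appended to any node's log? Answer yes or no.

[1] propose(0,'p') → N0(coor t1 [-])
[2] deliver 0→1 → N1(part t1 [-])
[3] deliver 1→0 → ∅
[4] deliver 0→2 → N2(part t1 [-])
[5] deliver 2→0 → N0(coor t1 [p])
[6] deliver 0→1 → N1(part t1 [p])
[7] deliver 0→2 → N2(part t1 [p])
[8] timeout(0) → N0(coor t2 [p])
[9] deliver 0→1 → N1(part t2 [p])
[10] deliver 1→0 → ∅
[11] deliver 0→2 → N2(part t2 [p])
[12] deliver 2→0 → N0(coor t2 [p,T2])
[13] crash(1) → N1(✗part t2 [p])
[14] deliver 1→2 → ∅
[15] deliver 2→1 → ∅
[16] recover(1) → N1(part t2 [p])

yes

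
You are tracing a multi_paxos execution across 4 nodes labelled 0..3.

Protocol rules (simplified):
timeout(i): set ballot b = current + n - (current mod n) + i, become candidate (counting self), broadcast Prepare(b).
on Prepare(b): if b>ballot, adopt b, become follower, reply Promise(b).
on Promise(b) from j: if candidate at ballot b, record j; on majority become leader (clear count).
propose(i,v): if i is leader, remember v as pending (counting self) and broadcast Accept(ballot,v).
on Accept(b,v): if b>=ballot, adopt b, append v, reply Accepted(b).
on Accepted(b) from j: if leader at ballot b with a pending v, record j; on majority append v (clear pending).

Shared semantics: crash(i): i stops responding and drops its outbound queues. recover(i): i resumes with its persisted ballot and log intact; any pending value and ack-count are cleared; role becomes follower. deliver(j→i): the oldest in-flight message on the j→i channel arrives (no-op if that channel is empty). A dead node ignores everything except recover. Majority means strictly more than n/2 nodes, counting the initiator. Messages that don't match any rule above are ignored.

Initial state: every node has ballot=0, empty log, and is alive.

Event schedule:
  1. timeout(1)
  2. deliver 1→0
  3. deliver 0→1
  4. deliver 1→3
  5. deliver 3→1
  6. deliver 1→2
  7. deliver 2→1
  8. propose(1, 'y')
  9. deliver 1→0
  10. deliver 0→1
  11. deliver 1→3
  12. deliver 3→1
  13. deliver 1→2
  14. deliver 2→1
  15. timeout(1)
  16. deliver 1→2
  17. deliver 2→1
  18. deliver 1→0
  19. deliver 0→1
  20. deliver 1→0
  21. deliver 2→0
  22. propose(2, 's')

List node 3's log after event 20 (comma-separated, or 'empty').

y

step 1 timeout(1): 1={cand,b=5,log=-}
step 2 deliver 1→0: 0={foll,b=5,log=-}
step 3 deliver 0→1: —
step 4 deliver 1→3: 3={foll,b=5,log=-}
step 5 deliver 3→1: 1={lead,b=5,log=-}
step 6 deliver 1→2: 2={foll,b=5,log=-}
step 7 deliver 2→1: —
step 8 propose(1,'y'): —
step 9 deliver 1→0: 0={foll,b=5,log=y}
step 10 deliver 0→1: —
step 11 deliver 1→3: 3={foll,b=5,log=y}
step 12 deliver 3→1: 1={lead,b=5,log=y}
step 13 deliver 1→2: 2={foll,b=5,log=y}
step 14 deliver 2→1: —
step 15 timeout(1): 1={cand,b=9,log=y}
step 16 deliver 1→2: 2={foll,b=9,log=y}
step 17 deliver 2→1: —
step 18 deliver 1→0: 0={foll,b=9,log=y}
step 19 deliver 0→1: 1={lead,b=9,log=y}
step 20 deliver 1→0: —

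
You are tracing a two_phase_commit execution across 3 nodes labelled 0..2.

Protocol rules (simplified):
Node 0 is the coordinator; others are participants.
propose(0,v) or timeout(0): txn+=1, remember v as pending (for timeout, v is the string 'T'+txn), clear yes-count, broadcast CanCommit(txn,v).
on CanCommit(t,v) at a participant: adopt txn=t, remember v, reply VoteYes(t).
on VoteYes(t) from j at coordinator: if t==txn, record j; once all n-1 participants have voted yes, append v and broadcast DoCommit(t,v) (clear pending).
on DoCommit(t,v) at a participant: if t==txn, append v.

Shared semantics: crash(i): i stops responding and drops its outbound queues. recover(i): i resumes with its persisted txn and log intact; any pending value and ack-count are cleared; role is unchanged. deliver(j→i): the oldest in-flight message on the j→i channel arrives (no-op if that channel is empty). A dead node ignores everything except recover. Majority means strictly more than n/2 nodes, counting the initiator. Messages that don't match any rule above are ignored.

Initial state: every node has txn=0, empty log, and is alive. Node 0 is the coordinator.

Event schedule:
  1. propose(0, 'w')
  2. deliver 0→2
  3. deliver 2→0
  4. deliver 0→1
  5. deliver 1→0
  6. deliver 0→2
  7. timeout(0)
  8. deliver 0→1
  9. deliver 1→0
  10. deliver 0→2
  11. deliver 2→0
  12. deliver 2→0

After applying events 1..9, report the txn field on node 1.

1

after 1 — propose(0,'w'): n0:coor/t1/[-]
after 2 — deliver 0→2: n2:part/t1/[-]
after 3 — deliver 2→0: ·
after 4 — deliver 0→1: n1:part/t1/[-]
after 5 — deliver 1→0: n0:coor/t1/[w]
after 6 — deliver 0→2: n2:part/t1/[w]
after 7 — timeout(0): n0:coor/t2/[w]
after 8 — deliver 0→1: n1:part/t1/[w]
after 9 — deliver 1→0: ·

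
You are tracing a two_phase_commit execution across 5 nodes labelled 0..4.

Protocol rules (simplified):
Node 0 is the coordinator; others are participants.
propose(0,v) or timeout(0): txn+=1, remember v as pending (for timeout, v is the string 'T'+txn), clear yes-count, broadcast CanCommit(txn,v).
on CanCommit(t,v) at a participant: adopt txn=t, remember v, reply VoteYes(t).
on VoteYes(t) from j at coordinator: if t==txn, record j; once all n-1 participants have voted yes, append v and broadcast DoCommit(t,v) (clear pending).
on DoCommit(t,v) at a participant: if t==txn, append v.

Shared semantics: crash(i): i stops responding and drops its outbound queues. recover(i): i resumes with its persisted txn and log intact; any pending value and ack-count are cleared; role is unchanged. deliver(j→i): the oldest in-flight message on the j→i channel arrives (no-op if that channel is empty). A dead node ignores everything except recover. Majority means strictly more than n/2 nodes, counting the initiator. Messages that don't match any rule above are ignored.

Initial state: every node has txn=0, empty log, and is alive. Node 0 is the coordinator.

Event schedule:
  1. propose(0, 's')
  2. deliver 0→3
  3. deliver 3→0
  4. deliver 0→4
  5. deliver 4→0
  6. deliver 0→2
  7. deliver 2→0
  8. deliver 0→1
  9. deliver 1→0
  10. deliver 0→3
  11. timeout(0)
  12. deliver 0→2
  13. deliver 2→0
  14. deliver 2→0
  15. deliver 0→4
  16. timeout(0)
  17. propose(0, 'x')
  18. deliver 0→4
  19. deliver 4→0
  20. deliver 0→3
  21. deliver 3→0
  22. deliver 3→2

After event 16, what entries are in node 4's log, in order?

step 1 propose(0,'s'): 0={coor,t=1,log=-}
step 2 deliver 0→3: 3={part,t=1,log=-}
step 3 deliver 3→0: —
step 4 deliver 0→4: 4={part,t=1,log=-}
step 5 deliver 4→0: —
step 6 deliver 0→2: 2={part,t=1,log=-}
step 7 deliver 2→0: —
step 8 deliver 0→1: 1={part,t=1,log=-}
step 9 deliver 1→0: 0={coor,t=1,log=s}
step 10 deliver 0→3: 3={part,t=1,log=s}
step 11 timeout(0): 0={coor,t=2,log=s}
step 12 deliver 0→2: 2={part,t=1,log=s}
step 13 deliver 2→0: —
step 14 deliver 2→0: —
step 15 deliver 0→4: 4={part,t=1,log=s}
step 16 timeout(0): 0={coor,t=3,log=s}

s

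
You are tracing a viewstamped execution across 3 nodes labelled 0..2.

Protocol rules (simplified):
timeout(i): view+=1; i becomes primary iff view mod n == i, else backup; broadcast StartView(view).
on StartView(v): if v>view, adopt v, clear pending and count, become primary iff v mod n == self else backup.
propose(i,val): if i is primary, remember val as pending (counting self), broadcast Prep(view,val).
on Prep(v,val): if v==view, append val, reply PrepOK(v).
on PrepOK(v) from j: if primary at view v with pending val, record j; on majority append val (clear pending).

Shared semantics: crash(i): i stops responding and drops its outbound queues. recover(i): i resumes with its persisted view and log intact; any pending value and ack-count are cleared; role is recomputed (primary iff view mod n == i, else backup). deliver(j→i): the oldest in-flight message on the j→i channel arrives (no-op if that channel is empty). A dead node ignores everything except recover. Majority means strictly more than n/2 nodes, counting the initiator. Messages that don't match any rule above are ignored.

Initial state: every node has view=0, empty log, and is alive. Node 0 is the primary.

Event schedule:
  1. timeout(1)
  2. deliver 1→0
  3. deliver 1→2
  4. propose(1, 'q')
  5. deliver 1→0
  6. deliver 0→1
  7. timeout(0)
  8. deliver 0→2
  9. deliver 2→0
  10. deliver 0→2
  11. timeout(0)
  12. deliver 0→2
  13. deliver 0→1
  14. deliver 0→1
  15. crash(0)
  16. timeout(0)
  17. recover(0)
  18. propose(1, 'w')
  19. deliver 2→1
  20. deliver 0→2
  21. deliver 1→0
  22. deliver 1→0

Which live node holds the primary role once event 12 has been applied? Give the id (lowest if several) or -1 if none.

0

[1] timeout(1) → N1(prim v1 [-])
[2] deliver 1→0 → N0(back v1 [-])
[3] deliver 1→2 → N2(back v1 [-])
[4] propose(1,'q') → ∅
[5] deliver 1→0 → N0(back v1 [q])
[6] deliver 0→1 → N1(prim v1 [q])
[7] timeout(0) → N0(back v2 [q])
[8] deliver 0→2 → N2(prim v2 [-])
[9] deliver 2→0 → ∅
[10] deliver 0→2 → ∅
[11] timeout(0) → N0(prim v3 [q])
[12] deliver 0→2 → N2(back v3 [-])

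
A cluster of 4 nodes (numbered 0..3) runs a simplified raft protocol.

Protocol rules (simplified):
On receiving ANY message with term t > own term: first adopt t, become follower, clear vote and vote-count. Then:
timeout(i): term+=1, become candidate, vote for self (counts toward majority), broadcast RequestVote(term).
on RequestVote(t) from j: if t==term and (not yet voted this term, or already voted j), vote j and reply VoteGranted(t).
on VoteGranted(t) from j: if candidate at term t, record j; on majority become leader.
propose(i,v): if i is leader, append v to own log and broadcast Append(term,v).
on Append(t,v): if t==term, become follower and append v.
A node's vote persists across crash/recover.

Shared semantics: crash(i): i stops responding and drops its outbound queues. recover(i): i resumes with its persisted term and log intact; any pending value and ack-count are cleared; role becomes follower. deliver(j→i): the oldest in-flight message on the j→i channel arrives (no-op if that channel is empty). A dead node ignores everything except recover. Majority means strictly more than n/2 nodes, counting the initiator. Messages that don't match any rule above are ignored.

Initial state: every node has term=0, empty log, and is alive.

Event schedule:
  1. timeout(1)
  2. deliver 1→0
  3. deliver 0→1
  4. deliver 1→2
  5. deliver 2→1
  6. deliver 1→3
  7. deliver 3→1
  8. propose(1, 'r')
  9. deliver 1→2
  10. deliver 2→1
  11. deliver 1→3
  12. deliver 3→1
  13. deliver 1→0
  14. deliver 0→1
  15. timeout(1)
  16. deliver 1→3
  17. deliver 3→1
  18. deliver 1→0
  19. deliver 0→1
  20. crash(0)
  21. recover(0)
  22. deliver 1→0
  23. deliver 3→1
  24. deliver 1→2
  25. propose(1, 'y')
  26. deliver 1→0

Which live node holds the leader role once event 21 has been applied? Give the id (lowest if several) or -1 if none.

1. timeout(1):  <1:cand t1 ->
2. deliver 1→0:  <0:foll t1 ->
3. deliver 0→1:  nop
4. deliver 1→2:  <2:foll t1 ->
5. deliver 2→1:  <1:lead t1 ->
6. deliver 1→3:  <3:foll t1 ->
7. deliver 3→1:  nop
8. propose(1,'r'):  <1:lead t1 r>
9. deliver 1→2:  <2:foll t1 r>
10. deliver 2→1:  nop
11. deliver 1→3:  <3:foll t1 r>
12. deliver 3→1:  nop
13. deliver 1→0:  <0:foll t1 r>
14. deliver 0→1:  nop
15. timeout(1):  <1:cand t2 r>
16. deliver 1→3:  <3:foll t2 r>
17. deliver 3→1:  nop
18. deliver 1→0:  <0:foll t2 r>
19. deliver 0→1:  <1:lead t2 r>
20. crash(0):  <0:✗foll t2 r>
21. recover(0):  <0:foll t2 r>

1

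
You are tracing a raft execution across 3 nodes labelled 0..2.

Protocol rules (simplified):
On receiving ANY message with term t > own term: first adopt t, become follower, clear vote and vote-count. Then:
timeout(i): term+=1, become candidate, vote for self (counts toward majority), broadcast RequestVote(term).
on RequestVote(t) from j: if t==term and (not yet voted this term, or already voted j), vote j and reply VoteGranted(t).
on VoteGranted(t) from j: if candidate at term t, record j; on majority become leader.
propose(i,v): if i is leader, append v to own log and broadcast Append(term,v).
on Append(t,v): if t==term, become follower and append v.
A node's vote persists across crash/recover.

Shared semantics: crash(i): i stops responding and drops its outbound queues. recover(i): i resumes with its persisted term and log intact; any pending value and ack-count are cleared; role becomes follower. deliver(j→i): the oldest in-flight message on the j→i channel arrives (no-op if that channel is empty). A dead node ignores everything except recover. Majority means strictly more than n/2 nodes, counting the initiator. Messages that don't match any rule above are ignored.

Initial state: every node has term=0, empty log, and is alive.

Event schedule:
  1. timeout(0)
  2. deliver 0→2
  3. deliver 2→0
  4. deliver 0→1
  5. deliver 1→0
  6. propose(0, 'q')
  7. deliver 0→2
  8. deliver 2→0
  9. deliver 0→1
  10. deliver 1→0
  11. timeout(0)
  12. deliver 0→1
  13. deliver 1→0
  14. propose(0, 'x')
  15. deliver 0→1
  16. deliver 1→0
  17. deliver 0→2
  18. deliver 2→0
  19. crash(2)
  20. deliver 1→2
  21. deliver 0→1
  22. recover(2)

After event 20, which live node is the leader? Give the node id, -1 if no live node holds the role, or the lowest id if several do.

step 1 timeout(0): 0={cand,t=1,log=-}
step 2 deliver 0→2: 2={foll,t=1,log=-}
step 3 deliver 2→0: 0={lead,t=1,log=-}
step 4 deliver 0→1: 1={foll,t=1,log=-}
step 5 deliver 1→0: —
step 6 propose(0,'q'): 0={lead,t=1,log=q}
step 7 deliver 0→2: 2={foll,t=1,log=q}
step 8 deliver 2→0: —
step 9 deliver 0→1: 1={foll,t=1,log=q}
step 10 deliver 1→0: —
step 11 timeout(0): 0={cand,t=2,log=q}
step 12 deliver 0→1: 1={foll,t=2,log=q}
step 13 deliver 1→0: 0={lead,t=2,log=q}
step 14 propose(0,'x'): 0={lead,t=2,log=q,x}
step 15 deliver 0→1: 1={foll,t=2,log=q,x}
step 16 deliver 1→0: —
step 17 deliver 0→2: 2={foll,t=2,log=q}
step 18 deliver 2→0: —
step 19 crash(2): 2={✗foll,t=2,log=q}
step 20 deliver 1→2: —

0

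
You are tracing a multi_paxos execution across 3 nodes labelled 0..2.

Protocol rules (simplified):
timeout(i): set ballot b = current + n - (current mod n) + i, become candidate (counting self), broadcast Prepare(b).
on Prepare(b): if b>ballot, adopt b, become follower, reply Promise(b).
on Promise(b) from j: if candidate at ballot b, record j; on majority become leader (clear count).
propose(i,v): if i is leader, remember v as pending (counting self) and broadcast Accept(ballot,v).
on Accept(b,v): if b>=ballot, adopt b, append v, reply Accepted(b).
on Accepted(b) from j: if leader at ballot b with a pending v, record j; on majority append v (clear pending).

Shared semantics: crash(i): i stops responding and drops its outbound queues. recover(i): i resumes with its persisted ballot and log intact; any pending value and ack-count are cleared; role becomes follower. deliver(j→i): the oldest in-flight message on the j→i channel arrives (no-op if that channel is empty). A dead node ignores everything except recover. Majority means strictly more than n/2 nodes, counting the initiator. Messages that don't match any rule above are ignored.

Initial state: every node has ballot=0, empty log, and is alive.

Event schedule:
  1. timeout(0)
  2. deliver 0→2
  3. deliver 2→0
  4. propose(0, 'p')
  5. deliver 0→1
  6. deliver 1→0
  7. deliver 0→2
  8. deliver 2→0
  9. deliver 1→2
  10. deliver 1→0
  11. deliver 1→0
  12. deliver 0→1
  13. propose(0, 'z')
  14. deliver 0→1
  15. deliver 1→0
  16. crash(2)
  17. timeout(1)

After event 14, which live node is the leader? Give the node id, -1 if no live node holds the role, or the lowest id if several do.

0

[1] timeout(0) → N0(cand b3 [-])
[2] deliver 0→2 → N2(foll b3 [-])
[3] deliver 2→0 → N0(lead b3 [-])
[4] propose(0,'p') → ∅
[5] deliver 0→1 → N1(foll b3 [-])
[6] deliver 1→0 → ∅
[7] deliver 0→2 → N2(foll b3 [p])
[8] deliver 2→0 → N0(lead b3 [p])
[9] deliver 1→2 → ∅
[10] deliver 1→0 → ∅
[11] deliver 1→0 → ∅
[12] deliver 0→1 → N1(foll b3 [p])
[13] propose(0,'z') → ∅
[14] deliver 0→1 → N1(foll b3 [p,z])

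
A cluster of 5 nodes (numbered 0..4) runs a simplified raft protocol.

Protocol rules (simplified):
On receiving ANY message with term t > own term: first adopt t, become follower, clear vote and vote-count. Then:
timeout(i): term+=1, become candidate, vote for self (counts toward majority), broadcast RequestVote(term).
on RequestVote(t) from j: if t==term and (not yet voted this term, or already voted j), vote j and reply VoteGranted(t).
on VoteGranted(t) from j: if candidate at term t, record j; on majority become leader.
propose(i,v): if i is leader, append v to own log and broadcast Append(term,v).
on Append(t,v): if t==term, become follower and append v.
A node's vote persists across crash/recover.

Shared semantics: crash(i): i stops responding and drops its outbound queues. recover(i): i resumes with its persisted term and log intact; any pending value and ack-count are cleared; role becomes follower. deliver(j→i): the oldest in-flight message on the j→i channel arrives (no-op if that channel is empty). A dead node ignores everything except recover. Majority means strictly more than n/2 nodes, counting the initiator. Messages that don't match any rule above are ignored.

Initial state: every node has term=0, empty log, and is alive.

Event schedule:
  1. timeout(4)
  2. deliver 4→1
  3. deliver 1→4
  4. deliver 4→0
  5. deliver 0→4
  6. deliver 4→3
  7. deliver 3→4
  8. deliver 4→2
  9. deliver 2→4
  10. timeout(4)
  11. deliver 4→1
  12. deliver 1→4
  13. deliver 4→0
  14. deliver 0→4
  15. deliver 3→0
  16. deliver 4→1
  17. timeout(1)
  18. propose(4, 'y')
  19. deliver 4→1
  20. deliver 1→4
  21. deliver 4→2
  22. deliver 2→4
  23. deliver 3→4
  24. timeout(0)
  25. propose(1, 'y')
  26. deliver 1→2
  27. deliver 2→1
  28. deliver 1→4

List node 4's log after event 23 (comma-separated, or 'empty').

step 1 timeout(4): 4={cand,t=1,log=-}
step 2 deliver 4→1: 1={foll,t=1,log=-}
step 3 deliver 1→4: —
step 4 deliver 4→0: 0={foll,t=1,log=-}
step 5 deliver 0→4: 4={lead,t=1,log=-}
step 6 deliver 4→3: 3={foll,t=1,log=-}
step 7 deliver 3→4: —
step 8 deliver 4→2: 2={foll,t=1,log=-}
step 9 deliver 2→4: —
step 10 timeout(4): 4={cand,t=2,log=-}
step 11 deliver 4→1: 1={foll,t=2,log=-}
step 12 deliver 1→4: —
step 13 deliver 4→0: 0={foll,t=2,log=-}
step 14 deliver 0→4: 4={lead,t=2,log=-}
step 15 deliver 3→0: —
step 16 deliver 4→1: —
step 17 timeout(1): 1={cand,t=3,log=-}
step 18 propose(4,'y'): 4={lead,t=2,log=y}
step 19 deliver 4→1: —
step 20 deliver 1→4: 4={foll,t=3,log=y}
step 21 deliver 4→2: 2={foll,t=2,log=-}
step 22 deliver 2→4: —
step 23 deliver 3→4: —

y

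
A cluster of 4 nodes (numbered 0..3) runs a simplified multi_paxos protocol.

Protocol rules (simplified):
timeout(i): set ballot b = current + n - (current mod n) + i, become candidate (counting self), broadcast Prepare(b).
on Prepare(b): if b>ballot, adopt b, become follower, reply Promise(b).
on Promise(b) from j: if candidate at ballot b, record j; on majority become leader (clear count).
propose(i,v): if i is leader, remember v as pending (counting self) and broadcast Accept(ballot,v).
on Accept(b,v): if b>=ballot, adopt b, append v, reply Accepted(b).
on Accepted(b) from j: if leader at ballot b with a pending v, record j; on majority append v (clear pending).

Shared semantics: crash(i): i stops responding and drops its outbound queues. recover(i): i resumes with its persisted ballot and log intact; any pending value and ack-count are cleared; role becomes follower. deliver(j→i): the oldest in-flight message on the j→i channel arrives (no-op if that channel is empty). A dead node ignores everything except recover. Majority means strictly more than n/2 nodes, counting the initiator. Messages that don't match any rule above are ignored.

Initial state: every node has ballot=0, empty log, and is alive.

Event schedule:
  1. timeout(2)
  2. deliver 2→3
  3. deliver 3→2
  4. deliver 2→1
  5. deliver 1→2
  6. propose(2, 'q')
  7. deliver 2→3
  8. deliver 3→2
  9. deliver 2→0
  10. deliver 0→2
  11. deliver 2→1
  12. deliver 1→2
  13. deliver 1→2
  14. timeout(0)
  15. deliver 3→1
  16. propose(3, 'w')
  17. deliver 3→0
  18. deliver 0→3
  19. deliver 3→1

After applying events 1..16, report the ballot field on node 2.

6

step 1 timeout(2): 2={cand,b=6,log=-}
step 2 deliver 2→3: 3={foll,b=6,log=-}
step 3 deliver 3→2: —
step 4 deliver 2→1: 1={foll,b=6,log=-}
step 5 deliver 1→2: 2={lead,b=6,log=-}
step 6 propose(2,'q'): —
step 7 deliver 2→3: 3={foll,b=6,log=q}
step 8 deliver 3→2: —
step 9 deliver 2→0: 0={foll,b=6,log=-}
step 10 deliver 0→2: —
step 11 deliver 2→1: 1={foll,b=6,log=q}
step 12 deliver 1→2: 2={lead,b=6,log=q}
step 13 deliver 1→2: —
step 14 timeout(0): 0={cand,b=8,log=-}
step 15 deliver 3→1: —
step 16 propose(3,'w'): —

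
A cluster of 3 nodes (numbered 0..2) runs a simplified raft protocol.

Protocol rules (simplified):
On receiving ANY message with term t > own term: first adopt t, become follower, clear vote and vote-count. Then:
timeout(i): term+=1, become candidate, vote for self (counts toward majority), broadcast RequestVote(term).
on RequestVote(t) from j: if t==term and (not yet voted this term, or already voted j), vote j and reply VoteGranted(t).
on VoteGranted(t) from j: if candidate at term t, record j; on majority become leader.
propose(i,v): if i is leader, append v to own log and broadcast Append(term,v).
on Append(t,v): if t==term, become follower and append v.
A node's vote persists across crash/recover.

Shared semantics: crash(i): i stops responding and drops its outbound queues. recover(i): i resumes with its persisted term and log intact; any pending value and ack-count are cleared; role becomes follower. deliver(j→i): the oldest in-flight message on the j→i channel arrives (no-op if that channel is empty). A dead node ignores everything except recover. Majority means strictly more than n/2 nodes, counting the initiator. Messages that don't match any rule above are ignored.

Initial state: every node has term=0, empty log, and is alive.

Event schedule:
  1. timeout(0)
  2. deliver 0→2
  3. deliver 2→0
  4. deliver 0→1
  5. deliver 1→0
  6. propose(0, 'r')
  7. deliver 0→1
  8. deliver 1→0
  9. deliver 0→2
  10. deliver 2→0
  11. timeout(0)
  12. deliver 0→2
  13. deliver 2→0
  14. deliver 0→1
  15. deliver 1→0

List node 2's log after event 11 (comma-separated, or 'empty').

1. timeout(0):  <0:cand t1 ->
2. deliver 0→2:  <2:foll t1 ->
3. deliver 2→0:  <0:lead t1 ->
4. deliver 0→1:  <1:foll t1 ->
5. deliver 1→0:  nop
6. propose(0,'r'):  <0:lead t1 r>
7. deliver 0→1:  <1:foll t1 r>
8. deliver 1→0:  nop
9. deliver 0→2:  <2:foll t1 r>
10. deliver 2→0:  nop
11. timeout(0):  <0:cand t2 r>

r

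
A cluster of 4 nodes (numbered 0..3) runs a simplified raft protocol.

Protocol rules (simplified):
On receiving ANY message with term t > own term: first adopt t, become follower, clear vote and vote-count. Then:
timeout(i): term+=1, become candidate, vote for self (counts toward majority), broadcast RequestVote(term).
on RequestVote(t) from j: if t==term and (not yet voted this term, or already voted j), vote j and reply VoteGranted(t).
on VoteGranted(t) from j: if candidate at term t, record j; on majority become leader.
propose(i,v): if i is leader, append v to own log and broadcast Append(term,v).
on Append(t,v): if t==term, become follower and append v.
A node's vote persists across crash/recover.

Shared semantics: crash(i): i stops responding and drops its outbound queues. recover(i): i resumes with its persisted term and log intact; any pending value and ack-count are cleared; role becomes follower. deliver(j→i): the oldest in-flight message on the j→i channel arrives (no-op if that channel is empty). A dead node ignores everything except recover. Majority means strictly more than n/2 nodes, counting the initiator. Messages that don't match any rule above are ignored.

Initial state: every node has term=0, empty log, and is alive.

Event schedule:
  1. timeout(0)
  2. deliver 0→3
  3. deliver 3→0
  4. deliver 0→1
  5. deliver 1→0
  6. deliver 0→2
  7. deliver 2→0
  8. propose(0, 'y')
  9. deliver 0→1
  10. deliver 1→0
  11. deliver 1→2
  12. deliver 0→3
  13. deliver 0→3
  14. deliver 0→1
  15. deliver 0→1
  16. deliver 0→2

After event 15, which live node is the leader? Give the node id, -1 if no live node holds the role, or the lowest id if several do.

0

1. timeout(0):  <0:cand t1 ->
2. deliver 0→3:  <3:foll t1 ->
3. deliver 3→0:  nop
4. deliver 0→1:  <1:foll t1 ->
5. deliver 1→0:  <0:lead t1 ->
6. deliver 0→2:  <2:foll t1 ->
7. deliver 2→0:  nop
8. propose(0,'y'):  <0:lead t1 y>
9. deliver 0→1:  <1:foll t1 y>
10. deliver 1→0:  nop
11. deliver 1→2:  nop
12. deliver 0→3:  <3:foll t1 y>
13. deliver 0→3:  nop
14. deliver 0→1:  nop
15. deliver 0→1:  nop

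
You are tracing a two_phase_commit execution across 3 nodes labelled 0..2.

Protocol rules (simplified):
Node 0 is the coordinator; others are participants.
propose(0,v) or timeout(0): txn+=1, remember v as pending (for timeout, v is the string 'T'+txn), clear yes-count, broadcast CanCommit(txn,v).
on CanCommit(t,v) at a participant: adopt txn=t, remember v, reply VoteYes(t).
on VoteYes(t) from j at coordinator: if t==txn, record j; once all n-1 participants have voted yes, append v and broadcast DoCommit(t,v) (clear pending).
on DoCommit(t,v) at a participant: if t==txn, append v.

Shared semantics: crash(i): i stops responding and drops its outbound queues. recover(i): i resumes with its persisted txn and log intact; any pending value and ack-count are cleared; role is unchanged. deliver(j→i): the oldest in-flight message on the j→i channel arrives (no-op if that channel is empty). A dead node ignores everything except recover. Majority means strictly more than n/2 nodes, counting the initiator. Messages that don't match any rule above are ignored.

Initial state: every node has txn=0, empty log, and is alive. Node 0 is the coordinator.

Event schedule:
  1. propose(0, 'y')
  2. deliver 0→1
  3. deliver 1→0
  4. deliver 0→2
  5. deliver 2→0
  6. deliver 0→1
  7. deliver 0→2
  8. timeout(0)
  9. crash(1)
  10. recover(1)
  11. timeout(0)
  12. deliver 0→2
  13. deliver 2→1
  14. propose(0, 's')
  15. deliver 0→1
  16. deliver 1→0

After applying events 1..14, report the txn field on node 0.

4

e1 propose(0,'y'): 0[coor,t=1,-]
e2 deliver 0→1: 1[part,t=1,-]
e3 deliver 1→0: ·
e4 deliver 0→2: 2[part,t=1,-]
e5 deliver 2→0: 0[coor,t=1,y]
e6 deliver 0→1: 1[part,t=1,y]
e7 deliver 0→2: 2[part,t=1,y]
e8 timeout(0): 0[coor,t=2,y]
e9 crash(1): 1[✗part,t=1,y]
e10 recover(1): 1[part,t=1,y]
e11 timeout(0): 0[coor,t=3,y]
e12 deliver 0→2: 2[part,t=2,y]
e13 deliver 2→1: ·
e14 propose(0,'s'): 0[coor,t=4,y]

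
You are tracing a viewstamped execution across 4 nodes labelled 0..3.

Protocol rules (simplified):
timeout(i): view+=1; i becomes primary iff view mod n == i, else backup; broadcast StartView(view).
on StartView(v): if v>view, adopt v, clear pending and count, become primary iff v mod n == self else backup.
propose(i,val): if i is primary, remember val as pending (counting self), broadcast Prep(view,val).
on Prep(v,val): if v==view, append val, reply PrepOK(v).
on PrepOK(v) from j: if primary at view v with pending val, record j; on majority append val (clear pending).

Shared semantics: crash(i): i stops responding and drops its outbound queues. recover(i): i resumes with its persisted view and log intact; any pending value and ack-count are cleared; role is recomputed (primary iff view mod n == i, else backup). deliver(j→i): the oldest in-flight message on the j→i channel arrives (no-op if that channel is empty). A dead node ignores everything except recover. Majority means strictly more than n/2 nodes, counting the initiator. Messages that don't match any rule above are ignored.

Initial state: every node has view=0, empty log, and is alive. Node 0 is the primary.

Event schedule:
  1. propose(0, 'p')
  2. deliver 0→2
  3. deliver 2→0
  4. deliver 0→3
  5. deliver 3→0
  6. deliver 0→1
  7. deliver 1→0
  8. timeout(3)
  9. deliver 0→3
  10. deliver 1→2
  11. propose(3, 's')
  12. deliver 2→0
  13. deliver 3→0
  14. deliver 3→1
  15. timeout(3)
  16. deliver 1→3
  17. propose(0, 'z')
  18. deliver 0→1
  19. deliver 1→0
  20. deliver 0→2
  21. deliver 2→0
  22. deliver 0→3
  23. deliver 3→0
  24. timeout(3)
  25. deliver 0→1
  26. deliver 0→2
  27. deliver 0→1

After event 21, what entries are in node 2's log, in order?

after 1 — propose(0,'p'): ·
after 2 — deliver 0→2: n2:back/v0/[p]
after 3 — deliver 2→0: ·
after 4 — deliver 0→3: n3:back/v0/[p]
after 5 — deliver 3→0: n0:prim/v0/[p]
after 6 — deliver 0→1: n1:back/v0/[p]
after 7 — deliver 1→0: ·
after 8 — timeout(3): n3:back/v1/[p]
after 9 — deliver 0→3: ·
after 10 — deliver 1→2: ·
after 11 — propose(3,'s'): ·
after 12 — deliver 2→0: ·
after 13 — deliver 3→0: n0:back/v1/[p]
after 14 — deliver 3→1: n1:prim/v1/[p]
after 15 — timeout(3): n3:back/v2/[p]
after 16 — deliver 1→3: ·
after 17 — propose(0,'z'): ·
after 18 — deliver 0→1: ·
after 19 — deliver 1→0: ·
after 20 — deliver 0→2: ·
after 21 — deliver 2→0: ·

p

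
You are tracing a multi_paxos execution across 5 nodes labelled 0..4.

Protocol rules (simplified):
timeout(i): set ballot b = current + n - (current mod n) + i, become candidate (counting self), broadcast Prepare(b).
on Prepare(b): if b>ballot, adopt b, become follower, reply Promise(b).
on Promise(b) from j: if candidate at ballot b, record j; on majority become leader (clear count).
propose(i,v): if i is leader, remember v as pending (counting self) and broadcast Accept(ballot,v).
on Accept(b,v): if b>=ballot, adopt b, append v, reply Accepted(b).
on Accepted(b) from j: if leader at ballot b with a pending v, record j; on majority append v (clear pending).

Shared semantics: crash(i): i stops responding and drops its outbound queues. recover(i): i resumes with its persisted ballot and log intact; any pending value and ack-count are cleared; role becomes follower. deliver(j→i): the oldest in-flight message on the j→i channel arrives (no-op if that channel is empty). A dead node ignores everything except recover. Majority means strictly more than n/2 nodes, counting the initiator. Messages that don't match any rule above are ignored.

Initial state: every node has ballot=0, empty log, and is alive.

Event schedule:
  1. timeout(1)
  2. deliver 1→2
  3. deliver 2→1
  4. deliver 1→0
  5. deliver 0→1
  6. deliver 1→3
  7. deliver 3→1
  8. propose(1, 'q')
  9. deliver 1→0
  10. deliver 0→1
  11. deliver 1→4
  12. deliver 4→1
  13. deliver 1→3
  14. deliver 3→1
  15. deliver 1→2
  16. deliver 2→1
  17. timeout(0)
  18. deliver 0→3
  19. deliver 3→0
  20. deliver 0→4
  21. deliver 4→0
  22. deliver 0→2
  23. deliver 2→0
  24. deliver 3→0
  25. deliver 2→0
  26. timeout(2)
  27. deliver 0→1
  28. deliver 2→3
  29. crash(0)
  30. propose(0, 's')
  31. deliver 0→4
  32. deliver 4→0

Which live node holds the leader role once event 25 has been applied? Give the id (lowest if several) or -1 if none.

step 1 timeout(1): 1={cand,b=6,log=-}
step 2 deliver 1→2: 2={foll,b=6,log=-}
step 3 deliver 2→1: —
step 4 deliver 1→0: 0={foll,b=6,log=-}
step 5 deliver 0→1: 1={lead,b=6,log=-}
step 6 deliver 1→3: 3={foll,b=6,log=-}
step 7 deliver 3→1: —
step 8 propose(1,'q'): —
step 9 deliver 1→0: 0={foll,b=6,log=q}
step 10 deliver 0→1: —
step 11 deliver 1→4: 4={foll,b=6,log=-}
step 12 deliver 4→1: —
step 13 deliver 1→3: 3={foll,b=6,log=q}
step 14 deliver 3→1: 1={lead,b=6,log=q}
step 15 deliver 1→2: 2={foll,b=6,log=q}
step 16 deliver 2→1: —
step 17 timeout(0): 0={cand,b=10,log=q}
step 18 deliver 0→3: 3={foll,b=10,log=q}
step 19 deliver 3→0: —
step 20 deliver 0→4: 4={foll,b=10,log=-}
step 21 deliver 4→0: 0={lead,b=10,log=q}
step 22 deliver 0→2: 2={foll,b=10,log=q}
step 23 deliver 2→0: —
step 24 deliver 3→0: —
step 25 deliver 2→0: —

0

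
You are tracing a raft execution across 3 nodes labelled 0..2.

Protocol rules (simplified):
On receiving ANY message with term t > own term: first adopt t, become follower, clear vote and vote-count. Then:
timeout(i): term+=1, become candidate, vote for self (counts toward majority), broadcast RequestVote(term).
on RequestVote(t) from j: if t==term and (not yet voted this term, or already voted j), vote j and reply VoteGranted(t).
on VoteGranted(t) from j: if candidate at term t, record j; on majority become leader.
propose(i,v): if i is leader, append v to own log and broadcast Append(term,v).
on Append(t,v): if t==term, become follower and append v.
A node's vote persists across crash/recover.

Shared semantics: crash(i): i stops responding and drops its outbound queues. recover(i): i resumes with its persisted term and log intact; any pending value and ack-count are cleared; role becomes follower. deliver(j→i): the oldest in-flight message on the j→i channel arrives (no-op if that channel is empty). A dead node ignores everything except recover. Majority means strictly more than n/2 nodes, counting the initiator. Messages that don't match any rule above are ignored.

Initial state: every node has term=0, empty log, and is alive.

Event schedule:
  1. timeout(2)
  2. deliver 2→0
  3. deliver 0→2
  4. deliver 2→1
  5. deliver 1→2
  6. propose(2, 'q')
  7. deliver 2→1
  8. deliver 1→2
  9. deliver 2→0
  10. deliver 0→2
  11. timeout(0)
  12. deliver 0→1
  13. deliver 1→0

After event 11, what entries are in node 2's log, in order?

q

e1 timeout(2): 2[cand,t=1,-]
e2 deliver 2→0: 0[foll,t=1,-]
e3 deliver 0→2: 2[lead,t=1,-]
e4 deliver 2→1: 1[foll,t=1,-]
e5 deliver 1→2: ·
e6 propose(2,'q'): 2[lead,t=1,q]
e7 deliver 2→1: 1[foll,t=1,q]
e8 deliver 1→2: ·
e9 deliver 2→0: 0[foll,t=1,q]
e10 deliver 0→2: ·
e11 timeout(0): 0[cand,t=2,q]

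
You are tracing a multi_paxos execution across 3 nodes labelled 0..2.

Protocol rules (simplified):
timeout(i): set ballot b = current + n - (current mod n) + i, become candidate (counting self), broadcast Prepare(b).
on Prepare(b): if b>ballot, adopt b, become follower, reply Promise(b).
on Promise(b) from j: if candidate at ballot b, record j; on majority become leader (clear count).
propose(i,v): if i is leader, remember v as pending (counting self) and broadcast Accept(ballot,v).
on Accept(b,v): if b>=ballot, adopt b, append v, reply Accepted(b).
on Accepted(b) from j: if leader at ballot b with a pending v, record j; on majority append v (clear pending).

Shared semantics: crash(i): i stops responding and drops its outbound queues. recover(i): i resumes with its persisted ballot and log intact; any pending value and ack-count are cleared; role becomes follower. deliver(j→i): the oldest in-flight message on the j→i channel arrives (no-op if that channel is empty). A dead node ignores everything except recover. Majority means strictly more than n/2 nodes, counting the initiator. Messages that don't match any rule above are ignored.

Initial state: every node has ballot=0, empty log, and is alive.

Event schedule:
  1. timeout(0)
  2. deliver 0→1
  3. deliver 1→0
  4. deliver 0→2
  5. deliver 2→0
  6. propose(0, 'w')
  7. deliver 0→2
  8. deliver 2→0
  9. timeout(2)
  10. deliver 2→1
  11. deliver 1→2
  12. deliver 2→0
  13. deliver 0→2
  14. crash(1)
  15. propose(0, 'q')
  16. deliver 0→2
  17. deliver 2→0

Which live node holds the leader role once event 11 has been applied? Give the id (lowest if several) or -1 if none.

step 1 timeout(0): 0={cand,b=3,log=-}
step 2 deliver 0→1: 1={foll,b=3,log=-}
step 3 deliver 1→0: 0={lead,b=3,log=-}
step 4 deliver 0→2: 2={foll,b=3,log=-}
step 5 deliver 2→0: —
step 6 propose(0,'w'): —
step 7 deliver 0→2: 2={foll,b=3,log=w}
step 8 deliver 2→0: 0={lead,b=3,log=w}
step 9 timeout(2): 2={cand,b=8,log=w}
step 10 deliver 2→1: 1={foll,b=8,log=-}
step 11 deliver 1→2: 2={lead,b=8,log=w}

0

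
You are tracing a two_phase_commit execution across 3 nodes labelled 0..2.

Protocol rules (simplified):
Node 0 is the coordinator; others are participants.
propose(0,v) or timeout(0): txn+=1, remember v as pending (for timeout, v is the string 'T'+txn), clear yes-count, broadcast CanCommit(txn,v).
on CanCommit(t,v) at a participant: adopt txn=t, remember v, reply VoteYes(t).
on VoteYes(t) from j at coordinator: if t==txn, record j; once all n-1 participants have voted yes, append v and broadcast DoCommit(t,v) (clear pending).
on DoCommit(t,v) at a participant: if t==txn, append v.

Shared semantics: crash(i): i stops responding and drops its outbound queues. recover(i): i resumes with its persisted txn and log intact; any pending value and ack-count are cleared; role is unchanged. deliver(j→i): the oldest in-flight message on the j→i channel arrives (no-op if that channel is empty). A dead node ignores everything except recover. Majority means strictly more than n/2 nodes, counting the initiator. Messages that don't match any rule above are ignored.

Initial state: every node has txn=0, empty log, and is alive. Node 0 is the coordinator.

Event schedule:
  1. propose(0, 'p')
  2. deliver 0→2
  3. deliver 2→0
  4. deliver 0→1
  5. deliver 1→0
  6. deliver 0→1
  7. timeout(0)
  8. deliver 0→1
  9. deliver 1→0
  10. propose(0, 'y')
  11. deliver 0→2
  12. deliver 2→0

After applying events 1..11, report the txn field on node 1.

1. propose(0,'p'):  <0:coor t1 ->
2. deliver 0→2:  <2:part t1 ->
3. deliver 2→0:  nop
4. deliver 0→1:  <1:part t1 ->
5. deliver 1→0:  <0:coor t1 p>
6. deliver 0→1:  <1:part t1 p>
7. timeout(0):  <0:coor t2 p>
8. deliver 0→1:  <1:part t2 p>
9. deliver 1→0:  nop
10. propose(0,'y'):  <0:coor t3 p>
11. deliver 0→2:  <2:part t1 p>

2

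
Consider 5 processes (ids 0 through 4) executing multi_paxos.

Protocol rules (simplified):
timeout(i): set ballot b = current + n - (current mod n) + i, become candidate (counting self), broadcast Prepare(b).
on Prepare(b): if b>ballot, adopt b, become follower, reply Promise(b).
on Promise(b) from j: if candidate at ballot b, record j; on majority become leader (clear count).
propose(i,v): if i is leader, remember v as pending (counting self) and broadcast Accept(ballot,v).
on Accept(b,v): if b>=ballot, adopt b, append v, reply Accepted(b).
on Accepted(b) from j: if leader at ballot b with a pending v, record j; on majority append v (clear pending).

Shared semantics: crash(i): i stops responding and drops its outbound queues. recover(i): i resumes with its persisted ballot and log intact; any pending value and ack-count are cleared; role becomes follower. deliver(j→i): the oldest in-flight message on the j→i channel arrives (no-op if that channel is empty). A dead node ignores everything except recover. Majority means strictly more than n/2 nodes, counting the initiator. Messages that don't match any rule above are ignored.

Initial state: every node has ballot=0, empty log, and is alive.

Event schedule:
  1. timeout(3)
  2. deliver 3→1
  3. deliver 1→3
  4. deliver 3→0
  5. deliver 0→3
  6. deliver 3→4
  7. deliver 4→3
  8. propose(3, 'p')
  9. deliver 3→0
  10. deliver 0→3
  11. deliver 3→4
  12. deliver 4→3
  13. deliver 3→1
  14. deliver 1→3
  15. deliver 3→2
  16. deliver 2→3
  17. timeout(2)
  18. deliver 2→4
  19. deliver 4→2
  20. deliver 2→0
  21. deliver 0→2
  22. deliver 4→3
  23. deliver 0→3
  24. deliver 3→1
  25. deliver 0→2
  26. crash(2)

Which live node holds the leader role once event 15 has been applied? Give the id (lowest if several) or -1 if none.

3

step 1 timeout(3): 3={cand,b=8,log=-}
step 2 deliver 3→1: 1={foll,b=8,log=-}
step 3 deliver 1→3: —
step 4 deliver 3→0: 0={foll,b=8,log=-}
step 5 deliver 0→3: 3={lead,b=8,log=-}
step 6 deliver 3→4: 4={foll,b=8,log=-}
step 7 deliver 4→3: —
step 8 propose(3,'p'): —
step 9 deliver 3→0: 0={foll,b=8,log=p}
step 10 deliver 0→3: —
step 11 deliver 3→4: 4={foll,b=8,log=p}
step 12 deliver 4→3: 3={lead,b=8,log=p}
step 13 deliver 3→1: 1={foll,b=8,log=p}
step 14 deliver 1→3: —
step 15 deliver 3→2: 2={foll,b=8,log=-}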